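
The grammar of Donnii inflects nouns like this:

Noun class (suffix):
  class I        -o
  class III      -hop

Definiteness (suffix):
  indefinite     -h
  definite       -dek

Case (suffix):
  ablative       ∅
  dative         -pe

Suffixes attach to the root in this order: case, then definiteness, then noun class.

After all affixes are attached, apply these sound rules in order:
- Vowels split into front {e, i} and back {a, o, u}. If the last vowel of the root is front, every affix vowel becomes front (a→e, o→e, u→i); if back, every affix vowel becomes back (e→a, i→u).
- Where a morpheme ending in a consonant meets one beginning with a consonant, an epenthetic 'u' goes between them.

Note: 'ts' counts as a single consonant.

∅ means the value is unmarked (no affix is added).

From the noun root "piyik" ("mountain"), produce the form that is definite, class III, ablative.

case = ablative: zero marking, form stays piyik.
Attach definiteness definite -dek → piyikdek.
Attach noun class class III -hop → piyikdekhop.
Apply vowel harmony: piyikdekhop → piyikdekhep.
Apply epenthesis: piyikdekhep → piyikudekuhep.

piyikudekuhep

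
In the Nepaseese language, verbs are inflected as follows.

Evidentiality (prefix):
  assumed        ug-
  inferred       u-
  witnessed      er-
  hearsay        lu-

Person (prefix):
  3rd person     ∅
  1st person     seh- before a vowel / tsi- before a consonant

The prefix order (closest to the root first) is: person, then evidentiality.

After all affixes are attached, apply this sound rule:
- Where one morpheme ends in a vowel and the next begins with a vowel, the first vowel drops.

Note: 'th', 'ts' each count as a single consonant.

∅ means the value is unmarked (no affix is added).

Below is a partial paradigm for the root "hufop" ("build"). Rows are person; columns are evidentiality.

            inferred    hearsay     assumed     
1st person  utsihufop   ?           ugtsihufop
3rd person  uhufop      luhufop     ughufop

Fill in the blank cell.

Attach person 1st person tsi- (before consonant 'h') → tsihufop.
Attach evidentiality hearsay lu- → lutsihufop.
Vowel deletion: no change.

lutsihufop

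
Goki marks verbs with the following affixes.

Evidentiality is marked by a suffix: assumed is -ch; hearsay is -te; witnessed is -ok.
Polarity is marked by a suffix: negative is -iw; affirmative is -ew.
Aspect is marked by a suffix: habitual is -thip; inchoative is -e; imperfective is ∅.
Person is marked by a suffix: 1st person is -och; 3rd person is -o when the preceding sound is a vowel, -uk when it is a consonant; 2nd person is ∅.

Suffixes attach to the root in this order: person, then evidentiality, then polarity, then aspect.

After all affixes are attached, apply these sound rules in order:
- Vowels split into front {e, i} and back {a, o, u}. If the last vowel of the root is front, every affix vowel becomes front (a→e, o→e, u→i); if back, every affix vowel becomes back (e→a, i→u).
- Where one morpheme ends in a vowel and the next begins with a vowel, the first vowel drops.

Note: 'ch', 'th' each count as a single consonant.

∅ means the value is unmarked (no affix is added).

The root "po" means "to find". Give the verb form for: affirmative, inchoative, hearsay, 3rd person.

potawa

Attach person 3rd person -o (after vowel 'o') → poo.
Attach evidentiality hearsay -te → poote.
Attach polarity affirmative -ew → pooteew.
Attach aspect inchoative -e → pooteewe.
Apply vowel harmony: pooteewe → pootaawa.
Apply vowel deletion: pootaawa → potawa.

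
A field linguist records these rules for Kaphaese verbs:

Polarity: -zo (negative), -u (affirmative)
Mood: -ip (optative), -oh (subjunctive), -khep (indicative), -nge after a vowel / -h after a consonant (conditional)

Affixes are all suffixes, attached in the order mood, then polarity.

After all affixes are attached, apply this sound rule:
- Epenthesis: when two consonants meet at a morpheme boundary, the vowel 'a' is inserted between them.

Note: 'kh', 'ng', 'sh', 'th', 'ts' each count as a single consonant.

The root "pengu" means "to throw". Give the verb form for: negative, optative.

penguipazo

Attach mood optative -ip → penguip.
Attach polarity negative -zo → penguipzo.
Apply epenthesis: penguipzo → penguipazo.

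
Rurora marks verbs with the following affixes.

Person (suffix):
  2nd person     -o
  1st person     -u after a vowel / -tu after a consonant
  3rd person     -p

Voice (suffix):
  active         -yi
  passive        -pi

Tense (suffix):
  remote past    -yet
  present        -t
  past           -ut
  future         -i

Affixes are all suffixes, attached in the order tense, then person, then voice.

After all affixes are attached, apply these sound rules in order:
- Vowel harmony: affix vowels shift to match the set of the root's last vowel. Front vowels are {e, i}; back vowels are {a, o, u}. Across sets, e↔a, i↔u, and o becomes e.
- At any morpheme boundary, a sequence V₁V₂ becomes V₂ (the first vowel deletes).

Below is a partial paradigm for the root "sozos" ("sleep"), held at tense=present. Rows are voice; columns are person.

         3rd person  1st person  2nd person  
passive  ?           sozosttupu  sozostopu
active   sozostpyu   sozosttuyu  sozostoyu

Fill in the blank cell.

Attach tense present -t → sozost.
Attach person 3rd person -p → sozostp.
Attach voice passive -pi → sozostppi.
Apply vowel harmony: sozostppi → sozostppu.
Vowel deletion: no change.

sozostppu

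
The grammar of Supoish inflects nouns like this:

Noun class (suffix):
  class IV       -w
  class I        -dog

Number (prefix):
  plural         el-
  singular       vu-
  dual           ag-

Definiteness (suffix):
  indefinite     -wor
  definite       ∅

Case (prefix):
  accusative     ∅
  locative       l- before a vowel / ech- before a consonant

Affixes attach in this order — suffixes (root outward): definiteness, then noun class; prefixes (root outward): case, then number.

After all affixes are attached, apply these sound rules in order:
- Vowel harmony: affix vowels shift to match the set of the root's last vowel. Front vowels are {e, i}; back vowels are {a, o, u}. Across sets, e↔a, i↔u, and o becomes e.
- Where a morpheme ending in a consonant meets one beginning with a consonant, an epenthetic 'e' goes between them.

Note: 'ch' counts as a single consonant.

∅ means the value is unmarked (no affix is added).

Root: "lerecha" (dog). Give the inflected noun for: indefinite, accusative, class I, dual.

case = accusative: zero marking, form stays lerecha.
Attach definiteness indefinite -wor → lerechawor.
Attach noun class class I -dog → lerechawordog.
Attach number dual ag- → aglerechawordog.
Vowel harmony: no change.
Apply epenthesis: aglerechawordog → agelerechaworedog.

agelerechaworedog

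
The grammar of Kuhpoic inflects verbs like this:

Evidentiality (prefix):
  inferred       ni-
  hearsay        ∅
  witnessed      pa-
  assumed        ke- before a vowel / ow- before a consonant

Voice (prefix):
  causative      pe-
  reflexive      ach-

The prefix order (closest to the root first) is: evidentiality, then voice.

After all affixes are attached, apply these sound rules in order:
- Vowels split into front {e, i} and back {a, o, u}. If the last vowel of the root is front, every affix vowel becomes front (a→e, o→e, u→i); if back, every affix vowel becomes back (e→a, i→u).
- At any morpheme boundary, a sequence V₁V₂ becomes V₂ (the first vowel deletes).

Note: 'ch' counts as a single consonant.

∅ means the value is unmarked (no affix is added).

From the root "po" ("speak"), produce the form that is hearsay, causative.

evidentiality = hearsay: zero marking, form stays po.
Attach voice causative pe- → pepo.
Apply vowel harmony: pepo → papo.
Vowel deletion: no change.

papo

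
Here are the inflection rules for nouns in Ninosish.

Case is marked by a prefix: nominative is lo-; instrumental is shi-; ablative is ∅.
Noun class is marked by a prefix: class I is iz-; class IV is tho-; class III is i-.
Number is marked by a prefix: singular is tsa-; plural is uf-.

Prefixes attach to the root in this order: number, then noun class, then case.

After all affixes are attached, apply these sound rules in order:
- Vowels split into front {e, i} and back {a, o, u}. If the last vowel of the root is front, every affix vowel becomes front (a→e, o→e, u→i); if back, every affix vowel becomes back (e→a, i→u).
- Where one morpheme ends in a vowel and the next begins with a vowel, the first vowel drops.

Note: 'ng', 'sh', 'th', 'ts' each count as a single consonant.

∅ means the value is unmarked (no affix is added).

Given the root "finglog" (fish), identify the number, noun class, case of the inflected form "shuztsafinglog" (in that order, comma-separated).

Segment: shi-iz-tsa-finglog.
number: tsa- → singular.
noun class: iz- → class I.
case: shi- → instrumental.

singular, class I, instrumental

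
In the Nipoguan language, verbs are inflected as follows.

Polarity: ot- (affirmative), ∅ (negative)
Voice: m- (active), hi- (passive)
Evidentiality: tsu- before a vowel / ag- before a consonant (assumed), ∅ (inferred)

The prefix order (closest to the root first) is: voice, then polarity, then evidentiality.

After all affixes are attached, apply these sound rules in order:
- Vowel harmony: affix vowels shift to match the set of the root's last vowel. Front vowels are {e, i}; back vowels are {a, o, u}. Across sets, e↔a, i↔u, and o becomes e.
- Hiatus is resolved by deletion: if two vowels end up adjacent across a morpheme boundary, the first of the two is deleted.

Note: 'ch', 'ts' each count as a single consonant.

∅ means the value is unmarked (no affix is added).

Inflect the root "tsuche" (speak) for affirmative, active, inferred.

Attach voice active m- → mtsuche.
Attach polarity affirmative ot- → otmtsuche.
evidentiality = inferred: zero marking, form stays otmtsuche.
Apply vowel harmony: otmtsuche → etmtsuche.
Vowel deletion: no change.

etmtsuche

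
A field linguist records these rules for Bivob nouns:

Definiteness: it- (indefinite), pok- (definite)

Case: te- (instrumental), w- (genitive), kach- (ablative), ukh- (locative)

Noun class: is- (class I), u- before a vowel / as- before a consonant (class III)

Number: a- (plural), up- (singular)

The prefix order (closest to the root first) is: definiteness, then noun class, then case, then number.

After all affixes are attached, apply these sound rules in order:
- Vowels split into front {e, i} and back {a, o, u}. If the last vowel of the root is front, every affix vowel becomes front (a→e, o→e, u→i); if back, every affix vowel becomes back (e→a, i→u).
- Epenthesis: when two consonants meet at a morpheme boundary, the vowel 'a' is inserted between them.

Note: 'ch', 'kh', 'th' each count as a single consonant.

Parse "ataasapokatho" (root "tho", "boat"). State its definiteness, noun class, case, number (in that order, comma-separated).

definite, class III, instrumental, plural

Segment: a-te-as-pok-tho.
definiteness: pok- → definite.
noun class: u/as- → class III.
case: te- → instrumental.
number: a- → plural.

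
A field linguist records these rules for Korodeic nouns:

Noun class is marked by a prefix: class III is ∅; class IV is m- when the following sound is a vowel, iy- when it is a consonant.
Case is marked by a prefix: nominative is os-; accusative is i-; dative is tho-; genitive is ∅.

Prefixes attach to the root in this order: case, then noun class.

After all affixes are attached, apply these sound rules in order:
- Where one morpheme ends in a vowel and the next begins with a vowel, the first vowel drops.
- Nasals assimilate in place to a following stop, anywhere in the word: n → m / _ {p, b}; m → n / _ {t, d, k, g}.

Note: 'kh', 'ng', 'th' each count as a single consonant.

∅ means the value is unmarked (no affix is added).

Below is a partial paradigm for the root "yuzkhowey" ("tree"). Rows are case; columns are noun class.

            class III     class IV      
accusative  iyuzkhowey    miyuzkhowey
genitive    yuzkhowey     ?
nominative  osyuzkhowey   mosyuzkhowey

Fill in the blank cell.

case = genitive: zero marking, form stays yuzkhowey.
Attach noun class class IV iy- (before consonant 'y') → iyyuzkhowey.
Vowel deletion: no change.
Nasal assimilation: no change.

iyyuzkhowey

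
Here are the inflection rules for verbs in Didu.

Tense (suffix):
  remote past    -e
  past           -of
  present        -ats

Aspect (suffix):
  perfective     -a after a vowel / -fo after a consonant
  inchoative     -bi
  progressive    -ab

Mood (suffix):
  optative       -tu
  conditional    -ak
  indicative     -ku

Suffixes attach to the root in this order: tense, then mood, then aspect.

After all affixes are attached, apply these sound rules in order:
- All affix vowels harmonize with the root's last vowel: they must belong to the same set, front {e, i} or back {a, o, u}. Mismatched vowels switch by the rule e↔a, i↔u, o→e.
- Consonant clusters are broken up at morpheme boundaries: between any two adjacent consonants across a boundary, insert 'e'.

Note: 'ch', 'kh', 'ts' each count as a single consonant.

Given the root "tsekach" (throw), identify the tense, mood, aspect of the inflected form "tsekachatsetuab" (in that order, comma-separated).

present, optative, progressive

Segment: tsekach-ats-tu-ab.
tense: -ats → present.
mood: -tu → optative.
aspect: -ab → progressive.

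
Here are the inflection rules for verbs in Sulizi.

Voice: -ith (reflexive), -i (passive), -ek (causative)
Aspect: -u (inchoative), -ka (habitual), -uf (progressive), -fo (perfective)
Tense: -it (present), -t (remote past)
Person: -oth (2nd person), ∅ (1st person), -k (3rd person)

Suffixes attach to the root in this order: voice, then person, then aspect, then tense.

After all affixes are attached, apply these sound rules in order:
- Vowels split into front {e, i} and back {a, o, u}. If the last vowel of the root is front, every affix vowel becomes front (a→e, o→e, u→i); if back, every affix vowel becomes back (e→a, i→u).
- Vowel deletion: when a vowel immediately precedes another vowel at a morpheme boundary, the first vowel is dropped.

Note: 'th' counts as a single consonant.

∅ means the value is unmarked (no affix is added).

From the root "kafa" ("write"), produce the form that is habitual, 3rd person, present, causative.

kafakkkut

Attach voice causative -ek → kafaek.
Attach person 3rd person -k → kafaekk.
Attach aspect habitual -ka → kafaekkka.
Attach tense present -it → kafaekkkait.
Apply vowel harmony: kafaekkkait → kafaakkkaut.
Apply vowel deletion: kafaakkkaut → kafakkkut.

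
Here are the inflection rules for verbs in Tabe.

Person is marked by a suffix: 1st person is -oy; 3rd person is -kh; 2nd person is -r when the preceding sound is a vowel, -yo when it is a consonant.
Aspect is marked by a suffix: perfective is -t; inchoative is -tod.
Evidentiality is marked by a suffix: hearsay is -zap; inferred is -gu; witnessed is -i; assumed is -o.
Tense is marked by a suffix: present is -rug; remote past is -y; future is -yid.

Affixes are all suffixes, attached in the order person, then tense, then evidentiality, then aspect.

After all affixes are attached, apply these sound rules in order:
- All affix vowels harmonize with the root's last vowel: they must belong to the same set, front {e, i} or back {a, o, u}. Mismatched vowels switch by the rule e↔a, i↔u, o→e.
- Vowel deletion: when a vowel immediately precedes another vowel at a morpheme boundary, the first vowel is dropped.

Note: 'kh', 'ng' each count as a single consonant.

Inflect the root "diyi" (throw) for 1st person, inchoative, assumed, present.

Attach person 1st person -oy → diyioy.
Attach tense present -rug → diyioyrug.
Attach evidentiality assumed -o → diyioyrugo.
Attach aspect inchoative -tod → diyioyrugotod.
Apply vowel harmony: diyioyrugotod → diyieyrigeted.
Apply vowel deletion: diyieyrigeted → diyeyrigeted.

diyeyrigeted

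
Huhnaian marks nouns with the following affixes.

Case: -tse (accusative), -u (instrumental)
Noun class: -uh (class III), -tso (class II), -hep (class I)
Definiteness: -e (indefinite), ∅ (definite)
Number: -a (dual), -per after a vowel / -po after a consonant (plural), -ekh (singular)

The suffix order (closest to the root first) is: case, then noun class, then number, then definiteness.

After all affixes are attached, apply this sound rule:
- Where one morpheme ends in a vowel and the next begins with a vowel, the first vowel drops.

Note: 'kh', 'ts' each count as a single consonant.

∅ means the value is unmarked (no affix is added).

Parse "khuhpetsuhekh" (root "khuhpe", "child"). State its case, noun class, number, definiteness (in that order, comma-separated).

accusative, class III, singular, definite

Segment: khuhpe-tse-uh-ekh.
case: -tse → accusative.
noun class: -uh → class III.
number: -ekh → singular.
definiteness: ∅ → definite.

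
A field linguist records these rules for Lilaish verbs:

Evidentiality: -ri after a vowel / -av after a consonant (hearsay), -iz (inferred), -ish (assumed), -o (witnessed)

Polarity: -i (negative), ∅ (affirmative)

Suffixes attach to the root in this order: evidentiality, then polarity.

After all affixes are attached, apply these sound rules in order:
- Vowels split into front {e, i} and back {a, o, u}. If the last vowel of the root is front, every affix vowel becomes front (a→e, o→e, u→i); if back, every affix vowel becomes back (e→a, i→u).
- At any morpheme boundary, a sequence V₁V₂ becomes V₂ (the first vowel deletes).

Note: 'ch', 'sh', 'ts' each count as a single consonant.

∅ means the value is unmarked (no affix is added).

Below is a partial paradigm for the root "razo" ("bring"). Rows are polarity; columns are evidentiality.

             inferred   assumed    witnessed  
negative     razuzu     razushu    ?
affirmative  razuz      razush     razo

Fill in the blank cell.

Attach evidentiality witnessed -o → razoo.
Attach polarity negative -i → razooi.
Apply vowel harmony: razooi → razoou.
Apply vowel deletion: razoou → razu.

razu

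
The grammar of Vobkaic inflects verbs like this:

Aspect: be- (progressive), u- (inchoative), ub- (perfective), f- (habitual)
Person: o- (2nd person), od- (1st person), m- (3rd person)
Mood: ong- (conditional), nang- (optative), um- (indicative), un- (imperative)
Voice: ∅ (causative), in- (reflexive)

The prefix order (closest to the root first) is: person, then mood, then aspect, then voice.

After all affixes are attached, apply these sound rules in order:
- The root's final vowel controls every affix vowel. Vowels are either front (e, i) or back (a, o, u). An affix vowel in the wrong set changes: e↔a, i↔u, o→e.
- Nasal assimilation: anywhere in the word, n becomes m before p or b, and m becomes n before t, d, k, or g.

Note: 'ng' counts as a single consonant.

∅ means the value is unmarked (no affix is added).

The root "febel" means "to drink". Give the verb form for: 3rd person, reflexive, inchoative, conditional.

iniengmfebel

Attach person 3rd person m- → mfebel.
Attach mood conditional ong- → ongmfebel.
Attach aspect inchoative u- → uongmfebel.
Attach voice reflexive in- → inuongmfebel.
Apply vowel harmony: inuongmfebel → iniengmfebel.
Nasal assimilation: no change.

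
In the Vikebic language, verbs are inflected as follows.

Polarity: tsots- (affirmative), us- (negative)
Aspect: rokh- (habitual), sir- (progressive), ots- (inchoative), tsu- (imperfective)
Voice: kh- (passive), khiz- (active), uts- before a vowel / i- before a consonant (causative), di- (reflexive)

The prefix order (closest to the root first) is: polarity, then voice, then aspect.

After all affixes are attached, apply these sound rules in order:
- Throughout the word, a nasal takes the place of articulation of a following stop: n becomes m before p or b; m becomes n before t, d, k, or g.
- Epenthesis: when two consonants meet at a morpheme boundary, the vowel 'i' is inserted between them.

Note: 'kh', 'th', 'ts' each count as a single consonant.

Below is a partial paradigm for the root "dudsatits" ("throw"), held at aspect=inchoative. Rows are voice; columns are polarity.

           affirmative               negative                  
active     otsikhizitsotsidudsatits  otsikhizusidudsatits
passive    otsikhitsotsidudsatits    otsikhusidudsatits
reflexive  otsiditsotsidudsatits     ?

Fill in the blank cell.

Attach polarity negative us- → usdudsatits.
Attach voice reflexive di- → diusdudsatits.
Attach aspect inchoative ots- → otsdiusdudsatits.
Nasal assimilation: no change.
Apply epenthesis: otsdiusdudsatits → otsidiusidudsatits.

otsidiusidudsatits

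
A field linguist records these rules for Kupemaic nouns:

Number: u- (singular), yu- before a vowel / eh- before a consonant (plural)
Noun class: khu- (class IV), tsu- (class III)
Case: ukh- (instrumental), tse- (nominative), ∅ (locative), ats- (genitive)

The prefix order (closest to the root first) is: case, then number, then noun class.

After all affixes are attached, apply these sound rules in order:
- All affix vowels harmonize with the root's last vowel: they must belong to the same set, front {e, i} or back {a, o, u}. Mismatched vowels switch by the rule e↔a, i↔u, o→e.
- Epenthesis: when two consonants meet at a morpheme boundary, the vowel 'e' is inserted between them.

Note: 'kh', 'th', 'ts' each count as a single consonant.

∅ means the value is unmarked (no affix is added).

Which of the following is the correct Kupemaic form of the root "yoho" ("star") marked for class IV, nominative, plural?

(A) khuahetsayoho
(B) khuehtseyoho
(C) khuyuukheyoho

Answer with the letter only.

A

Attach case nominative tse- → tseyoho.
Attach number plural eh- (before consonant 'ts') → ehtseyoho.
Attach noun class class IV khu- → khuehtseyoho.
Apply vowel harmony: khuehtseyoho → khuahtsayoho.
Apply epenthesis: khuahtsayoho → khuahetsayoho.
So the correct form is khuahetsayoho, option (A).
(B) khuehtseyoho is wrong: it fails to apply the sound rule(s).
(C) khuyuukheyoho is wrong: it uses instrumental instead of nominative for case.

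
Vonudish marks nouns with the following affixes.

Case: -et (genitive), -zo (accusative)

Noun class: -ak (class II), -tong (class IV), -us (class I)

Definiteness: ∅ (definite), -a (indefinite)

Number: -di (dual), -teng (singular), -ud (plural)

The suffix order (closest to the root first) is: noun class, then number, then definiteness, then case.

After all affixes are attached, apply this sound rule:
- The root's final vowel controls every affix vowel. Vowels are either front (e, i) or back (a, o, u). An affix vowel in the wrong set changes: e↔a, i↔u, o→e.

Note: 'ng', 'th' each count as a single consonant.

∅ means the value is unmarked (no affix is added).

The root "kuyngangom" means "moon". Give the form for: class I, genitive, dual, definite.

kuyngangomusduat

Attach noun class class I -us → kuyngangomus.
Attach number dual -di → kuyngangomusdi.
definiteness = definite: zero marking, form stays kuyngangomusdi.
Attach case genitive -et → kuyngangomusdiet.
Apply vowel harmony: kuyngangomusdiet → kuyngangomusduat.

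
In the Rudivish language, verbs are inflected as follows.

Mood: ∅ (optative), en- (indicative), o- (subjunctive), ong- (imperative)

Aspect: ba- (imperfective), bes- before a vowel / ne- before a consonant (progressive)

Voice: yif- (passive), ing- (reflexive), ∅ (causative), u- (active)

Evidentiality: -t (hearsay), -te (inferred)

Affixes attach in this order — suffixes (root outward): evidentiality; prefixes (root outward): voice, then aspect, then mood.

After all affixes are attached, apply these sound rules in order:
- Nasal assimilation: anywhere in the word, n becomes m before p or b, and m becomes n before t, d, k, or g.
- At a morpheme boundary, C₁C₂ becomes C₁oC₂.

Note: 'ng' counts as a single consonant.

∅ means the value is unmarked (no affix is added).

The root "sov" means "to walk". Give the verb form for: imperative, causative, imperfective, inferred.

ongobasovote

voice = causative: zero marking, form stays sov.
Attach aspect imperfective ba- → basov.
Attach mood imperative ong- → ongbasov.
Attach evidentiality inferred -te → ongbasovte.
Nasal assimilation: no change.
Apply epenthesis: ongbasovte → ongobasovote.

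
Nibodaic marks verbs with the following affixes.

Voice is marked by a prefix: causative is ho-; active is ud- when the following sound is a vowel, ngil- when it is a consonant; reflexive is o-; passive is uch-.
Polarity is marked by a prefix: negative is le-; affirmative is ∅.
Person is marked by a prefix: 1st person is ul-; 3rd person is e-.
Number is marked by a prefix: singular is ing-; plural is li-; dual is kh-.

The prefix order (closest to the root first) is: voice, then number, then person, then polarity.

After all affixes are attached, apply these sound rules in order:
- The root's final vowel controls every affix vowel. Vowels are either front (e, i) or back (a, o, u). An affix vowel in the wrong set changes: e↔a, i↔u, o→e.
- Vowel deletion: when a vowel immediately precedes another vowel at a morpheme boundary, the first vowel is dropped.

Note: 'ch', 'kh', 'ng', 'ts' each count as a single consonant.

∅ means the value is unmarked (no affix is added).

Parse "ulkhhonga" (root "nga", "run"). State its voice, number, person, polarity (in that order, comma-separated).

Segment: ul-kh-ho-nga.
voice: ho- → causative.
number: kh- → dual.
person: ul- → 1st person.
polarity: ∅ → affirmative.

causative, dual, 1st person, affirmative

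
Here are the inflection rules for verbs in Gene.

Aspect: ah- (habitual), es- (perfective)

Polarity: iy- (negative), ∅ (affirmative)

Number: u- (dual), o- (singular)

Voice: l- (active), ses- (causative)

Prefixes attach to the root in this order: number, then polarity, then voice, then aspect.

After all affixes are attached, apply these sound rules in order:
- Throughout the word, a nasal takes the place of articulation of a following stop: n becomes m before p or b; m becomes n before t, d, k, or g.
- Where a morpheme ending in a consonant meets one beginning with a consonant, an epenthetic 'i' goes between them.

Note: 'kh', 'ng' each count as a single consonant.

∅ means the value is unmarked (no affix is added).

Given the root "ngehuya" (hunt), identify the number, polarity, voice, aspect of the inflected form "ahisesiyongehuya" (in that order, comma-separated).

singular, negative, causative, habitual

Segment: ah-ses-iy-o-ngehuya.
number: o- → singular.
polarity: iy- → negative.
voice: ses- → causative.
aspect: ah- → habitual.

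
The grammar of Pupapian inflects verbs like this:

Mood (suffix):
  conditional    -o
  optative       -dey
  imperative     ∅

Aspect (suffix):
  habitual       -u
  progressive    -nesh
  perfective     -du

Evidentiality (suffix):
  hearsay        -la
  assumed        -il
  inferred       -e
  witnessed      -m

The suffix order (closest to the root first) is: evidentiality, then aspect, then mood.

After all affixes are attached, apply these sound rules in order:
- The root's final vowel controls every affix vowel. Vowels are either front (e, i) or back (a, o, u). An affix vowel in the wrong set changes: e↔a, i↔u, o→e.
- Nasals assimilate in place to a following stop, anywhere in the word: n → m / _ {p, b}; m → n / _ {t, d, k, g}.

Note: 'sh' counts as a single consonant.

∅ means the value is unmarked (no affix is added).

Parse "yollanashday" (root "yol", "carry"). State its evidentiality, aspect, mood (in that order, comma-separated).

hearsay, progressive, optative

Segment: yol-la-nesh-dey.
evidentiality: -la → hearsay.
aspect: -nesh → progressive.
mood: -dey → optative.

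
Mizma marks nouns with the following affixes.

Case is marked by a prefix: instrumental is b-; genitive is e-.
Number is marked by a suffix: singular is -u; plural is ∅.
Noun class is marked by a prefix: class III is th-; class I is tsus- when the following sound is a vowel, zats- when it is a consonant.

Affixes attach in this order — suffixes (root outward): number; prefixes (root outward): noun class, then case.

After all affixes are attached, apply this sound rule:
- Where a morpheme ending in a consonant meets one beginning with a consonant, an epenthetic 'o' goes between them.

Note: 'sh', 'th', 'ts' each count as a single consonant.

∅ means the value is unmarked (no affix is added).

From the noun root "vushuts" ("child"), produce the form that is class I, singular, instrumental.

Attach noun class class I zats- (before consonant 'v') → zatsvushuts.
Attach number singular -u → zatsvushutsu.
Attach case instrumental b- → bzatsvushutsu.
Apply epenthesis: bzatsvushutsu → bozatsovushutsu.

bozatsovushutsu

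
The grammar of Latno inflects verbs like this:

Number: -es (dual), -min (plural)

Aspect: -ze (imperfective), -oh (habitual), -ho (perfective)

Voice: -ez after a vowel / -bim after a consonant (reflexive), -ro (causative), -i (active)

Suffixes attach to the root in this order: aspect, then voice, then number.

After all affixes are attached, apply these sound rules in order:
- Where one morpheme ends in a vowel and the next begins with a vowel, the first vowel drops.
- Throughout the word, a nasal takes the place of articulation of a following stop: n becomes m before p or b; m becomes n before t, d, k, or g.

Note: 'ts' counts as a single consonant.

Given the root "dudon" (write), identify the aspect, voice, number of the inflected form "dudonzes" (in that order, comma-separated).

Segment: dudon-ze-i-es.
aspect: -ze → imperfective.
voice: -i → active.
number: -es → dual.

imperfective, active, dual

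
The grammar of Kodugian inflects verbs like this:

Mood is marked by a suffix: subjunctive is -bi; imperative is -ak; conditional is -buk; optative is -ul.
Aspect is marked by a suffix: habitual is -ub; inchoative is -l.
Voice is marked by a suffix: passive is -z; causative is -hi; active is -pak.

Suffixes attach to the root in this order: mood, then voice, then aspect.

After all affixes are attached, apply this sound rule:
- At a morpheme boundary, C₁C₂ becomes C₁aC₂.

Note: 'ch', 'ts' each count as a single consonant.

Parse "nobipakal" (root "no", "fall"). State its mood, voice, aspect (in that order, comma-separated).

subjunctive, active, inchoative

Segment: no-bi-pak-l.
mood: -bi → subjunctive.
voice: -pak → active.
aspect: -l → inchoative.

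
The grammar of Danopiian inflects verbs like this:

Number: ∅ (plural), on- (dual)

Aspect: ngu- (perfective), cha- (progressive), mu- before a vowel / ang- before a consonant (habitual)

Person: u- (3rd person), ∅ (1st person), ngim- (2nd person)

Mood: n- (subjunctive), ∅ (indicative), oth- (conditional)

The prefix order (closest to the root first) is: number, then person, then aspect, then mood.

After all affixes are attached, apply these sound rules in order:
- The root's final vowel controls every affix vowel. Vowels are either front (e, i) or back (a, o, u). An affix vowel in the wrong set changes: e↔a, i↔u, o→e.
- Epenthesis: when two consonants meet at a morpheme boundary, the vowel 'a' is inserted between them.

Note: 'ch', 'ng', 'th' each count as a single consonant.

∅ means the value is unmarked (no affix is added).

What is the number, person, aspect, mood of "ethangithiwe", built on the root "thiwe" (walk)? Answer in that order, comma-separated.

plural, 1st person, perfective, conditional

Segment: oth-ngu-thiwe.
number: ∅ → plural.
person: ∅ → 1st person.
aspect: ngu- → perfective.
mood: oth- → conditional.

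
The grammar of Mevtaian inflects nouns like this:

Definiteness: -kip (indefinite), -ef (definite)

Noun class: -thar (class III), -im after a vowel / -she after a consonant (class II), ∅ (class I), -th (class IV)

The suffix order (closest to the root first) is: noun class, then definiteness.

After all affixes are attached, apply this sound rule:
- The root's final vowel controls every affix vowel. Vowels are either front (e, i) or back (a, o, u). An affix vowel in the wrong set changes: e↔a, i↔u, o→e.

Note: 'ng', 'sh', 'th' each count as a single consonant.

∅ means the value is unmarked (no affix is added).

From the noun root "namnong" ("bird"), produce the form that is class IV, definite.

Attach noun class class IV -th → namnongth.
Attach definiteness definite -ef → namnongthef.
Apply vowel harmony: namnongthef → namnongthaf.

namnongthaf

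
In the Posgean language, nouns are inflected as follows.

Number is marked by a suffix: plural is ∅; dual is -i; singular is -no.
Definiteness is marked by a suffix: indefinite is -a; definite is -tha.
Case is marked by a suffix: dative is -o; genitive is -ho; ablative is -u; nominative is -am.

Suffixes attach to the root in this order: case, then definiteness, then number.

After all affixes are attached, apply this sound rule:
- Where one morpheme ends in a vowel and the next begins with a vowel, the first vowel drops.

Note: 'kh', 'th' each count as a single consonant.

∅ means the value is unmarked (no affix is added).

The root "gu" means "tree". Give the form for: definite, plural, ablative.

Attach case ablative -u → guu.
Attach definiteness definite -tha → guutha.
number = plural: zero marking, form stays guutha.
Apply vowel deletion: guutha → gutha.

gutha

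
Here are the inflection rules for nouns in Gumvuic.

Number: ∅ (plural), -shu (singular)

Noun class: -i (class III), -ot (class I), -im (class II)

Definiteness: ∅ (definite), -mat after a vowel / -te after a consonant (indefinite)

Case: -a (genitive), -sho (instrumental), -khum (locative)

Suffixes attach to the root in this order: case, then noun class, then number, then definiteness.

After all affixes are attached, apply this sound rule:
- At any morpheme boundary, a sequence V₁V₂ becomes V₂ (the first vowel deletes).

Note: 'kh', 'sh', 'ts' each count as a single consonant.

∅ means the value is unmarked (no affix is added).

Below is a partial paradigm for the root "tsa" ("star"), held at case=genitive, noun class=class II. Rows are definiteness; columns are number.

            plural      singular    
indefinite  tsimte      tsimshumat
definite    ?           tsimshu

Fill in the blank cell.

Attach case genitive -a → tsaa.
Attach noun class class II -im → tsaaim.
number = plural: zero marking, form stays tsaaim.
definiteness = definite: zero marking, form stays tsaaim.
Apply vowel deletion: tsaaim → tsim.

tsim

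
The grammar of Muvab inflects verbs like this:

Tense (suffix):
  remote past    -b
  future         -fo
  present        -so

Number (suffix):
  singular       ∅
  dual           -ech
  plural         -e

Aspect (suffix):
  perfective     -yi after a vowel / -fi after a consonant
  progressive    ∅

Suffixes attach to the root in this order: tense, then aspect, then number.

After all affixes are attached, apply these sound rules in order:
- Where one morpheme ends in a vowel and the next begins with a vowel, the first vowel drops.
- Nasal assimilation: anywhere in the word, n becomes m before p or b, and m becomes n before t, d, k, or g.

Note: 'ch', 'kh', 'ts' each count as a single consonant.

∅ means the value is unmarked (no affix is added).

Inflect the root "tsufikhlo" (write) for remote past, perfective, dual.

Attach tense remote past -b → tsufikhlob.
Attach aspect perfective -fi (after consonant 'b') → tsufikhlobfi.
Attach number dual -ech → tsufikhlobfiech.
Apply vowel deletion: tsufikhlobfiech → tsufikhlobfech.
Nasal assimilation: no change.

tsufikhlobfech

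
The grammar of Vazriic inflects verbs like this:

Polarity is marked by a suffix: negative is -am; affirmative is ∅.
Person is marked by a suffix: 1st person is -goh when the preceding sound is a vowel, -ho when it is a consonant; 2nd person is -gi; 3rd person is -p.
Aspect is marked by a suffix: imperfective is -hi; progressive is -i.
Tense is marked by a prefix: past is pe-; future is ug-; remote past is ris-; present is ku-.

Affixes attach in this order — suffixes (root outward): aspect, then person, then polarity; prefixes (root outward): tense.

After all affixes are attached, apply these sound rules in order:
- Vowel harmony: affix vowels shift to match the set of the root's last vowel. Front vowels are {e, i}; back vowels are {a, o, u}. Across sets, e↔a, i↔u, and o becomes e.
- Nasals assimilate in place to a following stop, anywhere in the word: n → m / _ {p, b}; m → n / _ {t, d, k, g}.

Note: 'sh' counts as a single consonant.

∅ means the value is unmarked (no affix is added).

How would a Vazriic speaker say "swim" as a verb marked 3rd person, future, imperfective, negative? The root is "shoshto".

Attach aspect imperfective -hi → shoshtohi.
Attach person 3rd person -p → shoshtohip.
Attach tense future ug- → ugshoshtohip.
Attach polarity negative -am → ugshoshtohipam.
Apply vowel harmony: ugshoshtohipam → ugshoshtohupam.
Nasal assimilation: no change.

ugshoshtohupam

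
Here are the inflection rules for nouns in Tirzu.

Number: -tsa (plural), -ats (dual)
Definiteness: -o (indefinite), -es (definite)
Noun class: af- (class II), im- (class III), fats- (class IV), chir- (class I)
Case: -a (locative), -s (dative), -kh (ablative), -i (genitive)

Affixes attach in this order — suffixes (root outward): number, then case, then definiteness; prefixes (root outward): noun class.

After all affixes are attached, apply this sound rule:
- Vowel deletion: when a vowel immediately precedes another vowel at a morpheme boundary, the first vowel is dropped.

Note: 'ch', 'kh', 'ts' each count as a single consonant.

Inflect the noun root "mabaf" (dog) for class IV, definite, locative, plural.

fatsmabaftses

Attach number plural -tsa → mabaftsa.
Attach case locative -a → mabaftsaa.
Attach noun class class IV fats- → fatsmabaftsaa.
Attach definiteness definite -es → fatsmabaftsaaes.
Apply vowel deletion: fatsmabaftsaaes → fatsmabaftses.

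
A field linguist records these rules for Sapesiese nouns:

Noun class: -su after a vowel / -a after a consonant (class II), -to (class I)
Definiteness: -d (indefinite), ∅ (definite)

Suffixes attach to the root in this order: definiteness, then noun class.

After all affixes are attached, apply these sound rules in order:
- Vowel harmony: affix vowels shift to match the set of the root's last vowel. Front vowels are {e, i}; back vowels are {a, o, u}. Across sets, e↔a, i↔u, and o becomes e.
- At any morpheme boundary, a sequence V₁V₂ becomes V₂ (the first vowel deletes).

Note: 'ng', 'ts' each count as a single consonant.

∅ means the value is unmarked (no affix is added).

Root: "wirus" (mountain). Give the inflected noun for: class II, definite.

wirusa

definiteness = definite: zero marking, form stays wirus.
Attach noun class class II -a (after consonant 's') → wirusa.
Vowel harmony: no change.
Vowel deletion: no change.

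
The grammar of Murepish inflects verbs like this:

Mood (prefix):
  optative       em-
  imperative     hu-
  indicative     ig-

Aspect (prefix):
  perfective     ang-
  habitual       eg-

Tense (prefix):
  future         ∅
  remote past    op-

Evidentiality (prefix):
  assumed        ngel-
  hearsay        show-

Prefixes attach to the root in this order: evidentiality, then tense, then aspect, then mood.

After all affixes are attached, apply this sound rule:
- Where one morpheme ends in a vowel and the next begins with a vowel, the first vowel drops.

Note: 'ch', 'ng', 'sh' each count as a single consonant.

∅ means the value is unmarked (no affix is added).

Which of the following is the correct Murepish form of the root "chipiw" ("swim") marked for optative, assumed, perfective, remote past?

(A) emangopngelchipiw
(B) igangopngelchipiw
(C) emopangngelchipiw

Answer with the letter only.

A

Attach evidentiality assumed ngel- → ngelchipiw.
Attach tense remote past op- → opngelchipiw.
Attach aspect perfective ang- → angopngelchipiw.
Attach mood optative em- → emangopngelchipiw.
Vowel deletion: no change.
So the correct form is emangopngelchipiw, option (A).
(C) emopangngelchipiw is wrong: it has the affixes in the wrong order.
(B) igangopngelchipiw is wrong: it uses indicative instead of optative for mood.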